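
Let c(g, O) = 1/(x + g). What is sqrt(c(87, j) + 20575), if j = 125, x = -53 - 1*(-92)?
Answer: sqrt(36294314)/42 ≈ 143.44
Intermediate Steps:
x = 39 (x = -53 + 92 = 39)
c(g, O) = 1/(39 + g)
sqrt(c(87, j) + 20575) = sqrt(1/(39 + 87) + 20575) = sqrt(1/126 + 20575) = sqrt(2592451/126) = sqrt(36294314)/42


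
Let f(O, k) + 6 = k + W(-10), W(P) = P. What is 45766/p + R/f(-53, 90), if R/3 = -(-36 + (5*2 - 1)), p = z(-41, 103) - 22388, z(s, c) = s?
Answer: -1569935/1659746 ≈ -0.94589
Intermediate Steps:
f(O, k) = -16 + k (f(O, k) = -6 + (k - 10) = -6 + (-10 + k) = -16 + k)
p = -22429 (p = -41 - 22388 = -22429)
R = 81 (R = 3*(-(-36 + (5*2 - 1))) = 3*(-(-36 + (10 - 1))) = 3*(-(-36 + 9)) = 3*(-1*(-27)) = 3*27 = 81)
45766/p + R/f(-53, 90) = 45766/(-22429) + 81/(-16 + 90) = 45766*(-1/22429) + 81/74 = -45766/22429 + 81*(1/74) = -45766/22429 + 81/74 = -1569935/1659746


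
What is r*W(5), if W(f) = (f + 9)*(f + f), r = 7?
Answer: 980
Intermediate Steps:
W(f) = 2*f*(9 + f) (W(f) = (9 + f)*(2*f) = 2*f*(9 + f))
r*W(5) = 7*(2*5*(9 + 5)) = 7*(2*5*14) = 7*140 = 980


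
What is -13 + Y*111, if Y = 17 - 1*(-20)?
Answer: 4094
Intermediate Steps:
Y = 37 (Y = 17 + 20 = 37)
-13 + Y*111 = -13 + 37*111 = -13 + 4107 = 4094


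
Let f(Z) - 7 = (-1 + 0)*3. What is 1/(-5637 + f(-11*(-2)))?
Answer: -1/5633 ≈ -0.00017753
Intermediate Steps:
f(Z) = 4 (f(Z) = 7 + (-1 + 0)*3 = 7 - 1*3 = 7 - 3 = 4)
1/(-5637 + f(-11*(-2))) = 1/(-5637 + 4) = 1/(-5633) = -1/5633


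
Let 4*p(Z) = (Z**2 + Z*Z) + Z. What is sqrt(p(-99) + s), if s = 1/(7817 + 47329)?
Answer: sqrt(14827552281633)/55146 ≈ 69.827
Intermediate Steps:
s = 1/55146 ≈ 1.8134e-5
p(Z) = Z**2/2 + Z/4 (p(Z) = ((Z**2 + Z*Z) + Z)/4 = ((Z**2 + Z**2) + Z)/4 = (2*Z**2 + Z)/4 = (Z + 2*Z**2)/4 = Z**2/2 + Z/4)
sqrt(p(-99) + s) = sqrt((1/4)*(-99)*(1 + 2*(-99)) + 1/55146) = sqrt((1/4)*(-99)*(1 - 198) + 1/55146) = sqrt((1/4)*(-99)*(-197) + 1/55146) = sqrt(19503/4 + 1/55146) = sqrt(537756221/110292) = sqrt(14827552281633)/55146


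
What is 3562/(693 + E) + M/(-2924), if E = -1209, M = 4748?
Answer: -37399/4386 ≈ -8.5269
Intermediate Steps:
3562/(693 + E) + M/(-2924) = 3562/(693 - 1209) + 4748/(-2924) = 3562/(-516) + 4748*(-1/2924) = 3562*(-1/516) - 1187/731 = -1781/258 - 1187/731 = -37399/4386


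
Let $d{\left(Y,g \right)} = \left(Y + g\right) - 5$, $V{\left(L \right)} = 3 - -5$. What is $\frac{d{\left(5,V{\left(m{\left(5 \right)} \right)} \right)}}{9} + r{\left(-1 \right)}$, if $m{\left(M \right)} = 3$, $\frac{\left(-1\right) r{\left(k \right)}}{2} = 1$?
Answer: $- \frac{10}{9} \approx -1.1111$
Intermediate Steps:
$r{\left(k \right)} = -2$ ($r{\left(k \right)} = \left(-2\right) 1 = -2$)
$V{\left(L \right)} = 8$ ($V{\left(L \right)} = 3 + 5 = 8$)
$d{\left(Y,g \right)} = -5 + Y + g$ ($d{\left(Y,g \right)} = \left(Y + g\right) - 5 = -5 + Y + g$)
$\frac{d{\left(5,V{\left(m{\left(5 \right)} \right)} \right)}}{9} + r{\left(-1 \right)} = \frac{-5 + 5 + 8}{9} - 2 = 8 \cdot \frac{1}{9} - 2 = \frac{8}{9} - 2 = - \frac{10}{9}$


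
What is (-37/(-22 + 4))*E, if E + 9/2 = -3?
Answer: -185/12 ≈ -15.417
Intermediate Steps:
E = -15/2 (E = -9/2 - 3 = -15/2 ≈ -7.5000)
(-37/(-22 + 4))*E = (-37/(-22 + 4))*(-15/2) = (-37/(-18))*(-15/2) = -1/18*(-37)*(-15/2) = (37/18)*(-15/2) = -185/12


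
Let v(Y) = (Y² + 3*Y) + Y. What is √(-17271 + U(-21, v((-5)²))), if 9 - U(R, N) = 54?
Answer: 6*I*√481 ≈ 131.59*I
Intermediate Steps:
v(Y) = Y² + 4*Y
U(R, N) = -45 (U(R, N) = 9 - 1*54 = 9 - 54 = -45)
√(-17271 + U(-21, v((-5)²))) = √(-17271 - 45) = √(-17316) = 6*I*√481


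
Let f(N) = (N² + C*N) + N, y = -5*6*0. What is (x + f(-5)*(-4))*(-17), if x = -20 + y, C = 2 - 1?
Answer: 1360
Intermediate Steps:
C = 1
y = 0 (y = -30*0 = 0)
f(N) = N² + 2*N (f(N) = (N² + 1*N) + N = (N² + N) + N = (N + N²) + N = N² + 2*N)
x = -20 (x = -20 + 0 = -20)
(x + f(-5)*(-4))*(-17) = (-20 - 5*(2 - 5)*(-4))*(-17) = (-20 - 5*(-3)*(-4))*(-17) = (-20 + 15*(-4))*(-17) = (-20 - 60)*(-17) = -80*(-17) = 1360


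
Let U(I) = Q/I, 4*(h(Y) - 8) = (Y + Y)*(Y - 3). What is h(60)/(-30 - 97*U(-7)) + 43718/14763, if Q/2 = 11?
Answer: 3535855/383838 ≈ 9.2118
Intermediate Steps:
Q = 22 (Q = 2*11 = 22)
h(Y) = 8 + Y*(-3 + Y)/2 (h(Y) = 8 + ((Y + Y)*(Y - 3))/4 = 8 + ((2*Y)*(-3 + Y))/4 = 8 + (2*Y*(-3 + Y))/4 = 8 + Y*(-3 + Y)/2)
U(I) = 22/I
h(60)/(-30 - 97*U(-7)) + 43718/14763 = (8 + (½)*60² - 3/2*60)/(-30 - 2134/(-7)) + 43718/14763 = (8 + (½)*3600 - 90)/(-30 - 2134*(-1)/7) + 43718*(1/14763) = (8 + 1800 - 90)/(-30 - 97*(-22/7)) + 43718/14763 = 1718/(-30 + 2134/7) + 43718/14763 = 1718/(1924/7) + 43718/14763 = 1718*(7/1924) + 43718/14763 = 6013/962 + 43718/14763 = 3535855/383838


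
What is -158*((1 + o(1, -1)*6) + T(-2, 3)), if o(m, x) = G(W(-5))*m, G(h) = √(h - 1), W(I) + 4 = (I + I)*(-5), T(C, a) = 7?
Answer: -1264 - 2844*√5 ≈ -7623.4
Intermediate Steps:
W(I) = -4 - 10*I (W(I) = -4 + (I + I)*(-5) = -4 + (2*I)*(-5) = -4 - 10*I)
G(h) = √(-1 + h)
o(m, x) = 3*m*√5 (o(m, x) = √(-1 + (-4 - 10*(-5)))*m = √(-1 + (-4 + 50))*m = √(-1 + 46)*m = √45*m = (3*√5)*m = 3*m*√5)
-158*((1 + o(1, -1)*6) + T(-2, 3)) = -158*((1 + (3*1*√5)*6) + 7) = -158*((1 + (3*√5)*6) + 7) = -158*((1 + 18*√5) + 7) = -158*(8 + 18*√5) = -1264 - 2844*√5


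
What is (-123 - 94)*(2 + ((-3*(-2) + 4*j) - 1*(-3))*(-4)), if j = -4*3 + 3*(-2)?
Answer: -55118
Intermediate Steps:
j = -18 (j = -12 - 6 = -18)
(-123 - 94)*(2 + ((-3*(-2) + 4*j) - 1*(-3))*(-4)) = (-123 - 94)*(2 + ((-3*(-2) + 4*(-18)) - 1*(-3))*(-4)) = -217*(2 + ((6 - 72) + 3)*(-4)) = -217*(2 + (-66 + 3)*(-4)) = -217*(2 - 63*(-4)) = -217*(2 + 252) = -217*254 = -55118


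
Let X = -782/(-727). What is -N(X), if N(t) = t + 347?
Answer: -253051/727 ≈ -348.08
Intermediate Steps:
X = 782/727 (X = -782*(-1/727) = 782/727 ≈ 1.0757)
N(t) = 347 + t
-N(X) = -(347 + 782/727) = -1*253051/727 = -253051/727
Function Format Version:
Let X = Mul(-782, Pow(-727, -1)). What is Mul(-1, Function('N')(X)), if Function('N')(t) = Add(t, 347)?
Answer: Rational(-253051, 727) ≈ -348.08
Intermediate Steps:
X = Rational(782, 727) (X = Mul(-782, Rational(-1, 727)) = Rational(782, 727) ≈ 1.0757)
Function('N')(t) = Add(347, t)
Mul(-1, Function('N')(X)) = Mul(-1, Add(347, Rational(782, 727))) = Mul(-1, Rational(253051, 727)) = Rational(-253051, 727)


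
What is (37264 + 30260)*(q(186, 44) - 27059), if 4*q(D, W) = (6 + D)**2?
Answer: -1204830732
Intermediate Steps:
q(D, W) = (6 + D)**2/4
(37264 + 30260)*(q(186, 44) - 27059) = (37264 + 30260)*((6 + 186)**2/4 - 27059) = 67524*((1/4)*192**2 - 27059) = 67524*((1/4)*36864 - 27059) = 67524*(9216 - 27059) = 67524*(-17843) = -1204830732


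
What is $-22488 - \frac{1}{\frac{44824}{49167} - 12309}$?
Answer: $- \frac{13608653156985}{605151779} \approx -22488.0$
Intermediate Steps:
$-22488 - \frac{1}{\frac{44824}{49167} - 12309} = -22488 - \frac{1}{- \frac{605151779}{49167}} = -22488 - - \frac{49167}{605151779} = -22488 + \frac{49167}{605151779} = - \frac{13608653156985}{605151779}$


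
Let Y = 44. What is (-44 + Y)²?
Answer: 0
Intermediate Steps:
(-44 + Y)² = (-44 + 44)² = 0² = 0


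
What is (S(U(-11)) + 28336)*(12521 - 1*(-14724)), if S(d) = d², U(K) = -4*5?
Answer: 782912320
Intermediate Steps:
U(K) = -20
(S(U(-11)) + 28336)*(12521 - 1*(-14724)) = ((-20)² + 28336)*(12521 - 1*(-14724)) = (400 + 28336)*(12521 + 14724) = 28736*27245 = 782912320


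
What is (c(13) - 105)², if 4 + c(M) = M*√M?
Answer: 14078 - 2834*√13 ≈ 3859.9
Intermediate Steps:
c(M) = -4 + M^(3/2) (c(M) = -4 + M*√M = -4 + M^(3/2))
(c(13) - 105)² = ((-4 + 13^(3/2)) - 105)² = ((-4 + 13*√13) - 105)² = (-109 + 13*√13)²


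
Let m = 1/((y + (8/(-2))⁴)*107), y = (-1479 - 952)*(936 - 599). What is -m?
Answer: 1/87632037 ≈ 1.1411e-8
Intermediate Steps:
y = -819247 (y = -2431*337 = -819247)
m = -1/87632037 (m = 1/(-819247 + (8/(-2))⁴*107) = (1/107)/(-819247 + (8*(-½))⁴) = (1/107)/(-819247 + (-4)⁴) = (1/107)/(-819247 + 256) = (1/107)/(-818991) = -1/818991*1/107 = -1/87632037 ≈ -1.1411e-8)
-m = -1*(-1/87632037) = 1/87632037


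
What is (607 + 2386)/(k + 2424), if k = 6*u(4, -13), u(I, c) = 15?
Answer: 2993/2514 ≈ 1.1905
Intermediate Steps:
k = 90 (k = 6*15 = 90)
(607 + 2386)/(k + 2424) = (607 + 2386)/(90 + 2424) = 2993/2514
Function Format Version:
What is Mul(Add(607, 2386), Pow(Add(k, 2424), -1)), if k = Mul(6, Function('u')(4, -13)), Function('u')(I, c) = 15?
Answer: Rational(2993, 2514) ≈ 1.1905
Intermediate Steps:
k = 90 (k = Mul(6, 15) = 90)
Mul(Add(607, 2386), Pow(Add(k, 2424), -1)) = Mul(Add(607, 2386), Pow(Add(90, 2424), -1)) = Mul(2993, Pow(2514, -1)) = Mul(2993, Rational(1, 2514)) = Rational(2993, 2514)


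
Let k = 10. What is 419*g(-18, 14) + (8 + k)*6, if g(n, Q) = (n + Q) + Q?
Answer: 4298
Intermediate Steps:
g(n, Q) = n + 2*Q (g(n, Q) = (Q + n) + Q = n + 2*Q)
419*g(-18, 14) + (8 + k)*6 = 419*(-18 + 2*14) + (8 + 10)*6 = 419*(-18 + 28) + 18*6 = 419*10 + 108 = 4190 + 108 = 4298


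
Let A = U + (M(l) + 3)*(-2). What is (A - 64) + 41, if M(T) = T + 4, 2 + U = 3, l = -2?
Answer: -32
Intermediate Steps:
U = 1 (U = -2 + 3 = 1)
M(T) = 4 + T
A = -9 (A = 1 + ((4 - 2) + 3)*(-2) = 1 + (2 + 3)*(-2) = 1 + 5*(-2) = 1 - 10 = -9)
(A - 64) + 41 = (-9 - 64) + 41 = -73 + 41 = -32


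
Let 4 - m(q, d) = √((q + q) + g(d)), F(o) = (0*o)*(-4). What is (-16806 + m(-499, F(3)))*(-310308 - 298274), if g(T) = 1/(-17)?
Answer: 10225394764 + 11563058*I*√799/17 ≈ 1.0225e+10 + 1.9226e+7*I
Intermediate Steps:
g(T) = -1/17
F(o) = 0 (F(o) = 0*(-4) = 0)
m(q, d) = 4 - √(-1/17 + 2*q) (m(q, d) = 4 - √((q + q) - 1/17) = 4 - √(2*q - 1/17) = 4 - √(-1/17 + 2*q))
(-16806 + m(-499, F(3)))*(-310308 - 298274) = (-16806 + (4 - √(-17 + 578*(-499))/17))*(-310308 - 298274) = (-16806 + (4 - √(-17 - 288422)/17))*(-608582) = (-16806 + (4 - 19*I*√799/17))*(-608582) = (-16802 - 19*I*√799/17)*(-608582) = 10225394764 + 11563058*I*√799/17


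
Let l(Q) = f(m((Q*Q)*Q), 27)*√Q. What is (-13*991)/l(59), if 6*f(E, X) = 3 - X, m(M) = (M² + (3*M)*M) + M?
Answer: 12883*√59/236 ≈ 419.31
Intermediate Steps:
m(M) = M + 4*M² (m(M) = (M² + 3*M²) + M = 4*M² + M = M + 4*M²)
f(E, X) = ½ - X/6 (f(E, X) = (3 - X)/6 = ½ - X/6)
l(Q) = -4*√Q (l(Q) = (½ - ⅙*27)*√Q = (½ - 9/2)*√Q = -4*√Q)
(-13*991)/l(59) = (-13*991)/((-4*√59)) = -(-12883)*√59/236 = 12883*√59/236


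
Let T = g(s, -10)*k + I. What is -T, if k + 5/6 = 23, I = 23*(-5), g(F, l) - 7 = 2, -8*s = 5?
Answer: -169/2 ≈ -84.500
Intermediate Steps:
s = -5/8 (s = -⅛*5 = -5/8 ≈ -0.62500)
g(F, l) = 9 (g(F, l) = 7 + 2 = 9)
I = -115
k = 133/6 (k = -⅚ + 23 = 133/6 ≈ 22.167)
T = 169/2 (T = 9*(133/6) - 115 = 399/2 - 115 = 169/2 ≈ 84.500)
-T = -1*169/2 = -169/2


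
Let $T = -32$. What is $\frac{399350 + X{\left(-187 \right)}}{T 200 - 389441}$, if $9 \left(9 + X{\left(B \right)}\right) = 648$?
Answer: $- \frac{399413}{395841} \approx -1.009$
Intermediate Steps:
$X{\left(B \right)} = 63$ ($X{\left(B \right)} = -9 + \frac{1}{9} \cdot 648 = -9 + 72 = 63$)
$\frac{399350 + X{\left(-187 \right)}}{T 200 - 389441} = \frac{399350 + 63}{\left(-32\right) 200 - 389441} = \frac{399413}{-6400 - 389441} = \frac{399413}{-395841} = 399413 \left(- \frac{1}{395841}\right) = - \frac{399413}{395841}$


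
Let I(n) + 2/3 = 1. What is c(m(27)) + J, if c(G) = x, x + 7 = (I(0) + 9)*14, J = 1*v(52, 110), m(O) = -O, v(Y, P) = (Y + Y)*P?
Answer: 34691/3 ≈ 11564.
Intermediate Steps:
I(n) = ⅓ (I(n) = -⅔ + 1 = ⅓)
v(Y, P) = 2*P*Y (v(Y, P) = (2*Y)*P = 2*P*Y)
J = 11440 (J = 1*(2*110*52) = 1*11440 = 11440)
x = 371/3 (x = -7 + (⅓ + 9)*14 = -7 + (28/3)*14 = -7 + 392/3 = 371/3 ≈ 123.67)
c(G) = 371/3
c(m(27)) + J = 371/3 + 11440 = 34691/3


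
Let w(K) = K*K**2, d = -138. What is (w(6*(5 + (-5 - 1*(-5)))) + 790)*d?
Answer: -3835020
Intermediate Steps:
w(K) = K**3
(w(6*(5 + (-5 - 1*(-5)))) + 790)*d = ((6*(5 + (-5 - 1*(-5))))**3 + 790)*(-138) = ((6*(5 + (-5 + 5)))**3 + 790)*(-138) = ((6*(5 + 0))**3 + 790)*(-138) = ((6*5)**3 + 790)*(-138) = (30**3 + 790)*(-138) = (27000 + 790)*(-138) = 27790*(-138) = -3835020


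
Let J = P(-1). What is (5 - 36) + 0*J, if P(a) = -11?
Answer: -31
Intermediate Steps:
J = -11
(5 - 36) + 0*J = (5 - 36) + 0*(-11) = -31 + 0 = -31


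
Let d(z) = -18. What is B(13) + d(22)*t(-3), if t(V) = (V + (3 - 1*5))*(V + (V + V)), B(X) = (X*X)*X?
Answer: 1387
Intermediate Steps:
B(X) = X**3 (B(X) = X**2*X = X**3)
t(V) = 3*V*(-2 + V) (t(V) = (V + (3 - 5))*(V + 2*V) = (V - 2)*(3*V) = (-2 + V)*(3*V) = 3*V*(-2 + V))
B(13) + d(22)*t(-3) = 13**3 - 54*(-3)*(-2 - 3) = 2197 - 54*(-3)*(-5) = 2197 - 18*45 = 2197 - 810 = 1387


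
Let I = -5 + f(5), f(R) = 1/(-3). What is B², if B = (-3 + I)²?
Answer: 390625/81 ≈ 4822.5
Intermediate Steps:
f(R) = -⅓
I = -16/3 (I = -5 - ⅓ = -16/3 ≈ -5.3333)
B = 625/9 (B = (-3 - 16/3)² = (-25/3)² = 625/9 ≈ 69.444)
B² = (625/9)² = 390625/81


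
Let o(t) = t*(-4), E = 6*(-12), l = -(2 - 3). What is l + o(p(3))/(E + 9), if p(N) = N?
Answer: 25/21 ≈ 1.1905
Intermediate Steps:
l = 1 (l = -1*(-1) = 1)
E = -72
o(t) = -4*t
l + o(p(3))/(E + 9) = 1 + (-4*3)/(-72 + 9) = 1 - 12/(-63) = 1 - 12*(-1/63) = 1 + 4/21 = 25/21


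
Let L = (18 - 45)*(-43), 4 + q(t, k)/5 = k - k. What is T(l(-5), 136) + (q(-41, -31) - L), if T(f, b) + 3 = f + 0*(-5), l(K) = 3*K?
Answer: -1199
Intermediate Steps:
q(t, k) = -20 (q(t, k) = -20 + 5*(k - k) = -20 + 5*0 = -20 + 0 = -20)
L = 1161 (L = -27*(-43) = 1161)
T(f, b) = -3 + f (T(f, b) = -3 + (f + 0*(-5)) = -3 + (f + 0) = -3 + f)
T(l(-5), 136) + (q(-41, -31) - L) = (-3 + 3*(-5)) + (-20 - 1*1161) = (-3 - 15) + (-20 - 1161) = -18 - 1181 = -1199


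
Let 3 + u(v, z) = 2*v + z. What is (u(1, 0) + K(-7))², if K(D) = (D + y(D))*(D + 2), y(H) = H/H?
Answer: 841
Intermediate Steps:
u(v, z) = -3 + z + 2*v (u(v, z) = -3 + (2*v + z) = -3 + (z + 2*v) = -3 + z + 2*v)
y(H) = 1
K(D) = (1 + D)*(2 + D) (K(D) = (D + 1)*(D + 2) = (1 + D)*(2 + D))
(u(1, 0) + K(-7))² = ((-3 + 0 + 2*1) + (2 + (-7)² + 3*(-7)))² = ((-3 + 0 + 2) + (2 + 49 - 21))² = (-1 + 30)² = 29² = 841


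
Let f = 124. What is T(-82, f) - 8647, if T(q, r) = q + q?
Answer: -8811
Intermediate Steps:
T(q, r) = 2*q
T(-82, f) - 8647 = 2*(-82) - 8647 = -164 - 8647 = -8811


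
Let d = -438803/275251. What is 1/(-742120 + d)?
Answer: -275251/204269710923 ≈ -1.3475e-6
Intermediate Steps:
d = -438803/275251 (d = -438803*1/275251 = -438803/275251 ≈ -1.5942)
1/(-742120 + d) = 1/(-742120 - 438803/275251) = 1/(-204269710923/275251) = -275251/204269710923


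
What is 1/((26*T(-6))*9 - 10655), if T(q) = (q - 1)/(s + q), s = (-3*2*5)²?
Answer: -149/1587868 ≈ -9.3837e-5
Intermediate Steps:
s = 900 (s = (-6*5)² = (-30)² = 900)
T(q) = (-1 + q)/(900 + q) (T(q) = (q - 1)/(900 + q) = (-1 + q)/(900 + q))
1/((26*T(-6))*9 - 10655) = 1/((26*((-1 - 6)/(900 - 6)))*9 - 10655) = 1/((26*(-7/894))*9 - 10655) = 1/(-91/447*9 - 10655) = 1/(-273/149 - 10655) = 1/(-1587868/149) = -149/1587868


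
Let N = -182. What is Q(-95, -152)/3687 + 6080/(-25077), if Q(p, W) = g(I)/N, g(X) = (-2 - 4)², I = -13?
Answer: -52317814/215737431 ≈ -0.24251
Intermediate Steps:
g(X) = 36 (g(X) = (-6)² = 36)
Q(p, W) = -18/91 (Q(p, W) = 36/(-182) = 36*(-1/182) = -18/91)
Q(-95, -152)/3687 + 6080/(-25077) = -18/91/3687 + 6080/(-25077) = -18/91*1/3687 + 6080*(-1/25077) = -6/111839 - 6080/25077 = -52317814/215737431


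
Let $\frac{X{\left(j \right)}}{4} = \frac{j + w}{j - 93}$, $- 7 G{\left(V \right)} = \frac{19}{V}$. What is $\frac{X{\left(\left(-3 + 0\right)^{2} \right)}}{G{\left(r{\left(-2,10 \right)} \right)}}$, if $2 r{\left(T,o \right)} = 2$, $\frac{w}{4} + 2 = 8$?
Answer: $\frac{11}{19} \approx 0.57895$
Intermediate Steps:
$w = 24$ ($w = -8 + 4 \cdot 8 = -8 + 32 = 24$)
$r{\left(T,o \right)} = 1$ ($r{\left(T,o \right)} = \frac{1}{2} \cdot 2 = 1$)
$G{\left(V \right)} = - \frac{19}{7 V}$ ($G{\left(V \right)} = - \frac{19 \frac{1}{V}}{7} = - \frac{19}{7 V}$)
$X{\left(j \right)} = \frac{4 \left(24 + j\right)}{-93 + j}$ ($X{\left(j \right)} = 4 \frac{j + 24}{j - 93} = 4 \frac{24 + j}{-93 + j} = \frac{4 \left(24 + j\right)}{-93 + j}$)
$\frac{X{\left(\left(-3 + 0\right)^{2} \right)}}{G{\left(r{\left(-2,10 \right)} \right)}} = \frac{4 \frac{1}{-93 + \left(-3 + 0\right)^{2}} \left(24 + \left(-3 + 0\right)^{2}\right)}{\left(- \frac{19}{7}\right) 1^{-1}} = \frac{4 \frac{1}{-93 + \left(-3\right)^{2}} \left(24 + \left(-3\right)^{2}\right)}{\left(- \frac{19}{7}\right) 1} = \frac{4 \frac{1}{-93 + 9} \left(24 + 9\right)}{- \frac{19}{7}} = 4 \frac{1}{-84} \cdot 33 \left(- \frac{7}{19}\right) = 4 \left(- \frac{1}{84}\right) 33 \left(- \frac{7}{19}\right) = \left(- \frac{11}{7}\right) \left(- \frac{7}{19}\right) = \frac{11}{19}$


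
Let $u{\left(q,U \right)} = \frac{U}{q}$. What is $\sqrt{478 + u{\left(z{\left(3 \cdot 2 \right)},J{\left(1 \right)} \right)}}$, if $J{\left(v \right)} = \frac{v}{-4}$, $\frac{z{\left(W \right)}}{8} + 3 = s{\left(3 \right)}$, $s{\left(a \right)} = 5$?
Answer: $\frac{3 \sqrt{3399}}{8} \approx 21.863$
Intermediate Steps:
$z{\left(W \right)} = 16$ ($z{\left(W \right)} = -24 + 8 \cdot 5 = -24 + 40 = 16$)
$J{\left(v \right)} = - \frac{v}{4}$ ($J{\left(v \right)} = v \left(- \frac{1}{4}\right) = - \frac{v}{4}$)
$\sqrt{478 + u{\left(z{\left(3 \cdot 2 \right)},J{\left(1 \right)} \right)}} = \sqrt{478 + \frac{\left(- \frac{1}{4}\right) 1}{16}} = \sqrt{478 - \frac{1}{64}} = \sqrt{\frac{30591}{64}} = \frac{3 \sqrt{3399}}{8}$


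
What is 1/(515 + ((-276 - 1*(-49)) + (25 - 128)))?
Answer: 1/185 ≈ 0.0054054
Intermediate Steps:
1/(515 + ((-276 - 1*(-49)) + (25 - 128))) = 1/(515 + ((-276 + 49) - 103)) = 1/(515 + (-227 - 103)) = 1/(515 - 330) = 1/185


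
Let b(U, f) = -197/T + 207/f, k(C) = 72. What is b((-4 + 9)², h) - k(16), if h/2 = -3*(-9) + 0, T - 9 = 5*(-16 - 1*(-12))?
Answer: -3317/66 ≈ -50.258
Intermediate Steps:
T = -11 (T = 9 + 5*(-16 - 1*(-12)) = 9 + 5*(-16 + 12) = 9 + 5*(-4) = 9 - 20 = -11)
h = 54 (h = 2*(-3*(-9) + 0) = 2*(27 + 0) = 2*27 = 54)
b(U, f) = 197/11 + 207/f (b(U, f) = -197/(-11) + 207/f = -197*(-1/11) + 207/f = 197/11 + 207/f)
b((-4 + 9)², h) - k(16) = (197/11 + 207/54) - 1*72 = (197/11 + 207*(1/54)) - 72 = (197/11 + 23/6) - 72 = 1435/66 - 72 = -3317/66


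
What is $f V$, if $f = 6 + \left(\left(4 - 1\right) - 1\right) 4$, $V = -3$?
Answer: $-42$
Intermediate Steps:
$f = 14$ ($f = 6 + \left(3 - 1\right) 4 = 6 + 2 \cdot 4 = 6 + 8 = 14$)
$f V = 14 \left(-3\right) = -42$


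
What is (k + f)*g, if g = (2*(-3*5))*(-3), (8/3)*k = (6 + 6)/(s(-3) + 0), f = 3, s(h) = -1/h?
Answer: 1485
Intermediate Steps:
k = 27/2 (k = 3*((6 + 6)/(-1/(-3) + 0))/8 = 3*(12/(-1*(-⅓) + 0))/8 = 3*(12/(⅓ + 0))/8 = 3*(12/(⅓))/8 = 3*(12*3)/8 = (3/8)*36 = 27/2 ≈ 13.500)
g = 90 (g = (2*(-15))*(-3) = -30*(-3) = 90)
(k + f)*g = (27/2 + 3)*90 = (33/2)*90 = 1485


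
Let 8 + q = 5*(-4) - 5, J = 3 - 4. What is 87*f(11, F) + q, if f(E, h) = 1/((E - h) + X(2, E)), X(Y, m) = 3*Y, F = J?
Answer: -169/6 ≈ -28.167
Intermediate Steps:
J = -1
F = -1
q = -33 (q = -8 + (5*(-4) - 5) = -8 + (-20 - 5) = -8 - 25 = -33)
f(E, h) = 1/(6 + E - h) (f(E, h) = 1/((E - h) + 3*2) = 1/((E - h) + 6) = 1/(6 + E - h))
87*f(11, F) + q = 87/(6 + 11 - 1*(-1)) - 33 = 87/(6 + 11 + 1) - 33 = 87/18 - 33 = 87*(1/18) - 33 = 29/6 - 33 = -169/6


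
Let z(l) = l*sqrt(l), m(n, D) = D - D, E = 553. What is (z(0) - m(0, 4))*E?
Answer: 0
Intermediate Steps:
m(n, D) = 0
z(l) = l**(3/2)
(z(0) - m(0, 4))*E = (0**(3/2) - 1*0)*553 = (0 + 0)*553 = 0*553 = 0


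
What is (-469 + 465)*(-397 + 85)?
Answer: 1248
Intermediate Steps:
(-469 + 465)*(-397 + 85) = -4*(-312) = 1248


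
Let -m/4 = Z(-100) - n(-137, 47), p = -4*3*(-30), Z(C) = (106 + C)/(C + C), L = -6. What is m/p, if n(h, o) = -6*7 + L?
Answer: -533/1000 ≈ -0.53300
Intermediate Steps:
Z(C) = (106 + C)/(2*C) (Z(C) = (106 + C)/((2*C)) = (106 + C)*(1/(2*C)) = (106 + C)/(2*C))
p = 360 (p = -12*(-30) = 360)
n(h, o) = -48 (n(h, o) = -6*7 - 6 = -42 - 6 = -48)
m = -4797/25 (m = -4*((1/2)*(106 - 100)/(-100) - 1*(-48)) = -4*((1/2)*(-1/100)*6 + 48) = -4*(-3/100 + 48) = -4*4797/100 = -4797/25 ≈ -191.88)
m/p = -4797/25/360 = -4797/25*1/360 = -533/1000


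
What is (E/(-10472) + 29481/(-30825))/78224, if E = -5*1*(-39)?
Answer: -104911969/8416886755200 ≈ -1.2464e-5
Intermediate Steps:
E = 195 (E = -5*(-39) = 195)
(E/(-10472) + 29481/(-30825))/78224 = (195/(-10472) + 29481/(-30825))/78224 = (195*(-1/10472) + 29481*(-1/30825))*(1/78224) = (-195/10472 - 9827/10275)*(1/78224) = -104911969/107599800*1/78224 = -104911969/8416886755200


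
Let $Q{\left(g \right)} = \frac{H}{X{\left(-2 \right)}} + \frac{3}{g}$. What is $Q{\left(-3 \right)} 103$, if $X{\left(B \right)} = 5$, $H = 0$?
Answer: $-103$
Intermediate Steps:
$Q{\left(g \right)} = \frac{3}{g}$ ($Q{\left(g \right)} = \frac{0}{5} + \frac{3}{g} = 0 \cdot \frac{1}{5} + \frac{3}{g} = 0 + \frac{3}{g} = \frac{3}{g}$)
$Q{\left(-3 \right)} 103 = \frac{3}{-3} \cdot 103 = 3 \left(- \frac{1}{3}\right) 103 = \left(-1\right) 103 = -103$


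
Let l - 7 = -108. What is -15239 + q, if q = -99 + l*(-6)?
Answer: -14732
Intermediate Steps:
l = -101 (l = 7 - 108 = -101)
q = 507 (q = -99 - 101*(-6) = -99 + 606 = 507)
-15239 + q = -15239 + 507 = -14732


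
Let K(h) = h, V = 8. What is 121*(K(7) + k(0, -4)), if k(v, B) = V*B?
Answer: -3025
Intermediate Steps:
k(v, B) = 8*B
121*(K(7) + k(0, -4)) = 121*(7 + 8*(-4)) = 121*(7 - 32) = 121*(-25) = -3025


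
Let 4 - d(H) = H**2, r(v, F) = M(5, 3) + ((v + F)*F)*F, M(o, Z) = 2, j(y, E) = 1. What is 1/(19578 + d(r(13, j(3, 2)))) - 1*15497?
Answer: -299495021/19326 ≈ -15497.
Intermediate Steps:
r(v, F) = 2 + F**2*(F + v) (r(v, F) = 2 + ((v + F)*F)*F = 2 + ((F + v)*F)*F = 2 + (F*(F + v))*F = 2 + F**2*(F + v))
d(H) = 4 - H**2
1/(19578 + d(r(13, j(3, 2)))) - 1*15497 = 1/(19578 + (4 - (2 + 1**3 + 13*1**2)**2)) - 1*15497 = 1/(19578 + (4 - (2 + 1 + 13*1)**2)) - 15497 = 1/(19578 + (4 - (2 + 1 + 13)**2)) - 15497 = 1/(19578 + (4 - 1*16**2)) - 15497 = 1/(19578 + (4 - 1*256)) - 15497 = 1/(19578 + (4 - 256)) - 15497 = 1/(19578 - 252) - 15497 = 1/19326 - 15497 = -299495021/19326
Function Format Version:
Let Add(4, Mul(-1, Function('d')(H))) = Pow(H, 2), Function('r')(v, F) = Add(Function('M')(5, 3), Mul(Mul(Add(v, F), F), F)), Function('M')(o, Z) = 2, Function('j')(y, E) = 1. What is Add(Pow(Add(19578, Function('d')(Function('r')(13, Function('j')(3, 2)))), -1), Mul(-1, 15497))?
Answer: Rational(-299495021, 19326) ≈ -15497.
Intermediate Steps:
Function('r')(v, F) = Add(2, Mul(Pow(F, 2), Add(F, v))) (Function('r')(v, F) = Add(2, Mul(Mul(Add(v, F), F), F)) = Add(2, Mul(Mul(Add(F, v), F), F)) = Add(2, Mul(Mul(F, Add(F, v)), F)) = Add(2, Mul(Pow(F, 2), Add(F, v))))
Function('d')(H) = Add(4, Mul(-1, Pow(H, 2)))
Add(Pow(Add(19578, Function('d')(Function('r')(13, Function('j')(3, 2)))), -1), Mul(-1, 15497)) = Add(Pow(Add(19578, Add(4, Mul(-1, Pow(Add(2, Pow(1, 3), Mul(13, Pow(1, 2))), 2)))), -1), Mul(-1, 15497)) = Add(Pow(Add(19578, Add(4, Mul(-1, Pow(Add(2, 1, Mul(13, 1)), 2)))), -1), -15497) = Add(Pow(Add(19578, Add(4, Mul(-1, Pow(Add(2, 1, 13), 2)))), -1), -15497) = Add(Pow(Add(19578, Add(4, Mul(-1, Pow(16, 2)))), -1), -15497) = Add(Pow(Add(19578, Add(4, Mul(-1, 256))), -1), -15497) = Add(Pow(Add(19578, Add(4, -256)), -1), -15497) = Add(Pow(Add(19578, -252), -1), -15497) = Add(Pow(19326, -1), -15497) = Add(Rational(1, 19326), -15497) = Rational(-299495021, 19326)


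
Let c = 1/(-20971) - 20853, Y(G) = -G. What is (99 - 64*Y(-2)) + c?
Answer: -437916423/20971 ≈ -20882.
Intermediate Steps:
c = -437308264/20971 (c = -1/20971 - 20853 = -437308264/20971 ≈ -20853.)
(99 - 64*Y(-2)) + c = (99 - (-64)*(-2)) - 437308264/20971 = (99 - 64*2) - 437308264/20971 = (99 - 128) - 437308264/20971 = -29 - 437308264/20971 = -437916423/20971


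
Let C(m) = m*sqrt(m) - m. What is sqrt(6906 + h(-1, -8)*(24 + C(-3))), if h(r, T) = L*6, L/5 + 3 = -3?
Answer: sqrt(2046 + 540*I*sqrt(3)) ≈ 46.345 + 10.091*I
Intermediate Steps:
L = -30 (L = -15 + 5*(-3) = -15 - 15 = -30)
h(r, T) = -180 (h(r, T) = -30*6 = -180)
C(m) = m**(3/2) - m
sqrt(6906 + h(-1, -8)*(24 + C(-3))) = sqrt(6906 - 180*(24 + ((-3)**(3/2) - 1*(-3)))) = sqrt(6906 - 180*(24 + (-3*I*sqrt(3) + 3))) = sqrt(6906 - 180*(24 + (3 - 3*I*sqrt(3)))) = sqrt(6906 - 180*(27 - 3*I*sqrt(3))) = sqrt(6906 + (-4860 + 540*I*sqrt(3))) = sqrt(2046 + 540*I*sqrt(3))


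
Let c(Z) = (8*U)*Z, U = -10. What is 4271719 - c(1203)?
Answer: 4367959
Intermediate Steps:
c(Z) = -80*Z (c(Z) = (8*(-10))*Z = -80*Z)
4271719 - c(1203) = 4271719 - (-80)*1203 = 4271719 - 1*(-96240) = 4271719 + 96240 = 4367959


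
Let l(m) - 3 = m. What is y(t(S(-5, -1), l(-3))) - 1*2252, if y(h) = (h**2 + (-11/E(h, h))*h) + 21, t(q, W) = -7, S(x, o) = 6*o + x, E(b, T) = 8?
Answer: -17379/8 ≈ -2172.4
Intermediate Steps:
S(x, o) = x + 6*o
l(m) = 3 + m
y(h) = 21 + h**2 - 11*h/8 (y(h) = (h**2 + (-11/8)*h) + 21 = (h**2 + (-11*1/8)*h) + 21 = (h**2 - 11*h/8) + 21 = 21 + h**2 - 11*h/8)
y(t(S(-5, -1), l(-3))) - 1*2252 = (21 + (-7)**2 - 11/8*(-7)) - 1*2252 = (21 + 49 + 77/8) - 2252 = 637/8 - 2252 = -17379/8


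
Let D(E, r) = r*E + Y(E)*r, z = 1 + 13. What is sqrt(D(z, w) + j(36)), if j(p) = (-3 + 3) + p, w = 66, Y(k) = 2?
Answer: 2*sqrt(273) ≈ 33.045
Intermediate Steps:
z = 14
j(p) = p (j(p) = 0 + p = p)
D(E, r) = 2*r + E*r (D(E, r) = r*E + 2*r = E*r + 2*r = 2*r + E*r)
sqrt(D(z, w) + j(36)) = sqrt(66*(2 + 14) + 36) = sqrt(66*16 + 36) = sqrt(1056 + 36) = sqrt(1092) = 2*sqrt(273)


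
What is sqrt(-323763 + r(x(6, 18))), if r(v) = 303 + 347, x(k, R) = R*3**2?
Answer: I*sqrt(323113) ≈ 568.43*I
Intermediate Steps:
x(k, R) = 9*R (x(k, R) = R*9 = 9*R)
r(v) = 650
sqrt(-323763 + r(x(6, 18))) = sqrt(-323763 + 650) = sqrt(-323113) = I*sqrt(323113)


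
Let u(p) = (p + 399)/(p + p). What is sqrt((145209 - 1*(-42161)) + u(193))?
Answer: sqrt(6979402258)/193 ≈ 432.86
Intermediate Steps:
u(p) = (399 + p)/(2*p) (u(p) = (399 + p)/((2*p)) = (399 + p)*(1/(2*p)) = (399 + p)/(2*p))
sqrt((145209 - 1*(-42161)) + u(193)) = sqrt((145209 - 1*(-42161)) + (1/2)*(399 + 193)/193) = sqrt((145209 + 42161) + (1/2)*(1/193)*592) = sqrt(187370 + 296/193) = sqrt(36162706/193) = sqrt(6979402258)/193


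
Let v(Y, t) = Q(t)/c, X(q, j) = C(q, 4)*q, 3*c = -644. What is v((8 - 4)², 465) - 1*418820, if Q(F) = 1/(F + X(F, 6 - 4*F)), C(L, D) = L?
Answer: -19481881378401/46516120 ≈ -4.1882e+5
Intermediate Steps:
c = -644/3 (c = (⅓)*(-644) = -644/3 ≈ -214.67)
X(q, j) = q² (X(q, j) = q*q = q²)
Q(F) = 1/(F + F²)
v(Y, t) = -3/(644*t*(1 + t)) (v(Y, t) = (1/(t*(1 + t)))/(-644/3) = (1/(t*(1 + t)))*(-3/644) = -3/(644*t*(1 + t)))
v((8 - 4)², 465) - 1*418820 = -3/644/(465*(1 + 465)) - 1*418820 = -3/644*1/465/466 - 418820 = -3/644*1/465*1/466 - 418820 = -1/46516120 - 418820 = -19481881378401/46516120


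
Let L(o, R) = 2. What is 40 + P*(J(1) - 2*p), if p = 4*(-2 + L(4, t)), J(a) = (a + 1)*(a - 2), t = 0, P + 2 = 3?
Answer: 38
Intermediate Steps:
P = 1 (P = -2 + 3 = 1)
J(a) = (1 + a)*(-2 + a)
p = 0 (p = 4*(-2 + 2) = 4*0 = 0)
40 + P*(J(1) - 2*p) = 40 + 1*((-2 + 1² - 1*1) - 2*0) = 40 + 1*((-2 + 1 - 1) + 0) = 40 + 1*(-2 + 0) = 40 + 1*(-2) = 40 - 2 = 38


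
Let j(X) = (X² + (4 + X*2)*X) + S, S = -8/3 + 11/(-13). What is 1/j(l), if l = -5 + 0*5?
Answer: 39/2008 ≈ 0.019422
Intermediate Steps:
l = -5 (l = -5 + 0 = -5)
S = -137/39 (S = -8*⅓ + 11*(-1/13) = -8/3 - 11/13 = -137/39 ≈ -3.5128)
j(X) = -137/39 + X² + X*(4 + 2*X) (j(X) = (X² + (4 + X*2)*X) - 137/39 = (X² + (4 + 2*X)*X) - 137/39 = (X² + X*(4 + 2*X)) - 137/39 = -137/39 + X² + X*(4 + 2*X))
1/j(l) = 1/(-137/39 + 3*(-5)² + 4*(-5)) = 1/(-137/39 + 3*25 - 20) = 1/(-137/39 + 75 - 20) = 1/(2008/39) = 39/2008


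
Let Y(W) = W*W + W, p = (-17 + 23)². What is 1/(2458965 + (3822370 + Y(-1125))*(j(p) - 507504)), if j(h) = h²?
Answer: -1/2575011829995 ≈ -3.8835e-13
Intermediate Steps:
p = 36 (p = 6² = 36)
Y(W) = W + W² (Y(W) = W² + W = W + W²)
1/(2458965 + (3822370 + Y(-1125))*(j(p) - 507504)) = 1/(2458965 + (3822370 - 1125*(1 - 1125))*(36² - 507504)) = 1/(2458965 + (3822370 - 1125*(-1124))*(1296 - 507504)) = 1/(2458965 + (3822370 + 1264500)*(-506208)) = 1/(2458965 + 5086870*(-506208)) = 1/(2458965 - 2575014288960) = 1/(-2575011829995) = -1/2575011829995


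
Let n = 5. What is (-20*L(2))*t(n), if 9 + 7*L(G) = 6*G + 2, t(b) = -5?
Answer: 500/7 ≈ 71.429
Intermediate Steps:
L(G) = -1 + 6*G/7 (L(G) = -9/7 + (6*G + 2)/7 = -9/7 + (2 + 6*G)/7 = -9/7 + (2/7 + 6*G/7) = -1 + 6*G/7)
(-20*L(2))*t(n) = -20*(-1 + (6/7)*2)*(-5) = -20*(-1 + 12/7)*(-5) = -20*5/7*(-5) = -100/7*(-5) = 500/7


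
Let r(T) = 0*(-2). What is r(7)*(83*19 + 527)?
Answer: 0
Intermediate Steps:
r(T) = 0
r(7)*(83*19 + 527) = 0*(83*19 + 527) = 0*(1577 + 527) = 0*2104 = 0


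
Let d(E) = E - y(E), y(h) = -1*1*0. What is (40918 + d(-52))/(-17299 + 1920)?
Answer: -5838/2197 ≈ -2.6573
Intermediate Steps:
y(h) = 0 (y(h) = -1*0 = 0)
d(E) = E (d(E) = E - 1*0 = E + 0 = E)
(40918 + d(-52))/(-17299 + 1920) = (40918 - 52)/(-17299 + 1920) = 40866/(-15379) = 40866*(-1/15379) = -5838/2197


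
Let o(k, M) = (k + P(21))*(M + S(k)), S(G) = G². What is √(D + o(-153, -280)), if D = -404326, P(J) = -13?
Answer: 2*I*√1060935 ≈ 2060.0*I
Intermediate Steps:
o(k, M) = (-13 + k)*(M + k²) (o(k, M) = (k - 13)*(M + k²) = (-13 + k)*(M + k²))
√(D + o(-153, -280)) = √(-404326 + ((-153)³ - 13*(-280) - 13*(-153)² - 280*(-153))) = √(-404326 + (-3581577 + 3640 - 13*23409 + 42840)) = √(-404326 + (-3581577 + 3640 - 304317 + 42840)) = √(-404326 - 3839414) = √(-4243740) = 2*I*√1060935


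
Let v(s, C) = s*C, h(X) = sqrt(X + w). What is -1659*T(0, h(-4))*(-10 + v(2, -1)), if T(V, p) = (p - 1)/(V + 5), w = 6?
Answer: -19908/5 + 19908*sqrt(2)/5 ≈ 1649.2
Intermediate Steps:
h(X) = sqrt(6 + X) (h(X) = sqrt(X + 6) = sqrt(6 + X))
T(V, p) = (-1 + p)/(5 + V)
v(s, C) = C*s
-1659*T(0, h(-4))*(-10 + v(2, -1)) = -1659*(-1 + sqrt(6 - 4))/(5 + 0)*(-10 - 1*2) = -1659*(-1 + sqrt(2))/5*(-10 - 2) = -1659*(-1 + sqrt(2))/5*(-12) = -1659*(-1/5 + sqrt(2)/5)*(-12) = -1659*(12/5 - 12*sqrt(2)/5) = -19908/5 + 19908*sqrt(2)/5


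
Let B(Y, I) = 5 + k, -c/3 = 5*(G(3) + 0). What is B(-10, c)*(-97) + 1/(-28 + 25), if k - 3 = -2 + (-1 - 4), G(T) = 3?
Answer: -292/3 ≈ -97.333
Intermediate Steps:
k = -4 (k = 3 + (-2 + (-1 - 4)) = 3 + (-2 - 5) = 3 - 7 = -4)
c = -45 (c = -15*(3 + 0) = -15*3 = -3*15 = -45)
B(Y, I) = 1 (B(Y, I) = 5 - 4 = 1)
B(-10, c)*(-97) + 1/(-28 + 25) = 1*(-97) + 1/(-28 + 25) = -97 + 1/(-3) = -97 - 1/3 = -292/3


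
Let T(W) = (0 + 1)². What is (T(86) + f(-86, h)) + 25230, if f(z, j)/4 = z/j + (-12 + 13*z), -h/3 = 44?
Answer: 683549/33 ≈ 20714.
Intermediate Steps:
h = -132 (h = -3*44 = -132)
f(z, j) = -48 + 52*z + 4*z/j (f(z, j) = 4*(z/j + (-12 + 13*z)) = 4*(-12 + 13*z + z/j) = -48 + 52*z + 4*z/j)
T(W) = 1 (T(W) = 1² = 1)
(T(86) + f(-86, h)) + 25230 = (1 + (-48 + 52*(-86) + 4*(-86)/(-132))) + 25230 = (1 + (-48 - 4472 + 4*(-86)*(-1/132))) + 25230 = (1 + (-48 - 4472 + 86/33)) + 25230 = (1 - 149074/33) + 25230 = -149041/33 + 25230 = 683549/33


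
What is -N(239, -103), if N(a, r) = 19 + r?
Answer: 84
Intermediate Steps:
-N(239, -103) = -(19 - 103) = -1*(-84) = 84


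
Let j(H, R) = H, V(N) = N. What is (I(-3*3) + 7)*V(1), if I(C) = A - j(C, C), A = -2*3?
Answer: 10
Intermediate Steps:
A = -6
I(C) = -6 - C
(I(-3*3) + 7)*V(1) = ((-6 - (-3)*3) + 7)*1 = ((-6 - 1*(-9)) + 7)*1 = ((-6 + 9) + 7)*1 = (3 + 7)*1 = 10*1 = 10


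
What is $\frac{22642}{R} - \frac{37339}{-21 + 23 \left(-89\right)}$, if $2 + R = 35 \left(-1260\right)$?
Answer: $\frac{799950461}{45601468} \approx 17.542$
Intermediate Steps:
$R = -44102$ ($R = -2 + 35 \left(-1260\right) = -2 - 44100 = -44102$)
$\frac{22642}{R} - \frac{37339}{-21 + 23 \left(-89\right)} = \frac{22642}{-44102} - \frac{37339}{-21 + 23 \left(-89\right)} = 22642 \left(- \frac{1}{44102}\right) - \frac{37339}{-21 - 2047} = - \frac{11321}{22051} - \frac{37339}{-2068} = - \frac{11321}{22051} - - \frac{37339}{2068} = - \frac{11321}{22051} + \frac{37339}{2068} = \frac{799950461}{45601468}$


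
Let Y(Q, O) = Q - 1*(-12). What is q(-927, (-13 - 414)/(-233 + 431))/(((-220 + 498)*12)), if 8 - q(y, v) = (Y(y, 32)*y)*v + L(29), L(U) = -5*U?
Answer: 13415327/24464 ≈ 548.37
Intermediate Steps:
Y(Q, O) = 12 + Q (Y(Q, O) = Q + 12 = 12 + Q)
q(y, v) = 153 - v*y*(12 + y) (q(y, v) = 8 - (((12 + y)*y)*v - 5*29) = 8 - ((y*(12 + y))*v - 145) = 8 - (v*y*(12 + y) - 145) = 8 - (-145 + v*y*(12 + y)) = 8 + (145 - v*y*(12 + y)) = 153 - v*y*(12 + y))
q(-927, (-13 - 414)/(-233 + 431))/(((-220 + 498)*12)) = (153 - 1*(-13 - 414)/(-233 + 431)*(-927)*(12 - 927))/(((-220 + 498)*12)) = (153 - 1*(-427/198)*(-927)*(-915))/((278*12)) = (153 - 1*(-427*1/198)*(-927)*(-915))/3336 = (153 - 1*(-427/198)*(-927)*(-915))*(1/3336) = (153 + 40242615/22)*(1/3336) = (40245981/22)*(1/3336) = 13415327/24464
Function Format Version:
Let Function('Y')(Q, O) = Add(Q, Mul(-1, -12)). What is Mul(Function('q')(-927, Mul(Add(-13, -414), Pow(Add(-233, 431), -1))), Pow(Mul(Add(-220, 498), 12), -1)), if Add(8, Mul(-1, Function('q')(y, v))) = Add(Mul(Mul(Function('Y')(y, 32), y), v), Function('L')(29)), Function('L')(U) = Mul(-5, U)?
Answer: Rational(13415327, 24464) ≈ 548.37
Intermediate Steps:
Function('Y')(Q, O) = Add(12, Q) (Function('Y')(Q, O) = Add(Q, 12) = Add(12, Q))
Function('q')(y, v) = Add(153, Mul(-1, v, y, Add(12, y))) (Function('q')(y, v) = Add(8, Mul(-1, Add(Mul(Mul(Add(12, y), y), v), Mul(-5, 29)))) = Add(8, Mul(-1, Add(Mul(Mul(y, Add(12, y)), v), -145))) = Add(8, Mul(-1, Add(Mul(v, y, Add(12, y)), -145))) = Add(8, Mul(-1, Add(-145, Mul(v, y, Add(12, y))))) = Add(8, Add(145, Mul(-1, v, y, Add(12, y)))) = Add(153, Mul(-1, v, y, Add(12, y))))
Mul(Function('q')(-927, Mul(Add(-13, -414), Pow(Add(-233, 431), -1))), Pow(Mul(Add(-220, 498), 12), -1)) = Mul(Add(153, Mul(-1, Mul(Add(-13, -414), Pow(Add(-233, 431), -1)), -927, Add(12, -927))), Pow(Mul(Add(-220, 498), 12), -1)) = Mul(Add(153, Mul(-1, Mul(-427, Pow(198, -1)), -927, -915)), Pow(Mul(278, 12), -1)) = Mul(Add(153, Mul(-1, Mul(-427, Rational(1, 198)), -927, -915)), Pow(3336, -1)) = Mul(Add(153, Mul(-1, Rational(-427, 198), -927, -915)), Rational(1, 3336)) = Mul(Add(153, Rational(40242615, 22)), Rational(1, 3336)) = Mul(Rational(40245981, 22), Rational(1, 3336)) = Rational(13415327, 24464)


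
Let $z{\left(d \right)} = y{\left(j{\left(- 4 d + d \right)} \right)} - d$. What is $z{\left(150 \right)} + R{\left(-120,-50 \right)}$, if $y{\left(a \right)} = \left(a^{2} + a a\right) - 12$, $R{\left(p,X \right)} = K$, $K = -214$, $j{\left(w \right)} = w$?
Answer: $404624$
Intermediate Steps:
$R{\left(p,X \right)} = -214$
$y{\left(a \right)} = -12 + 2 a^{2}$ ($y{\left(a \right)} = \left(a^{2} + a^{2}\right) - 12 = 2 a^{2} - 12 = -12 + 2 a^{2}$)
$z{\left(d \right)} = -12 - d + 18 d^{2}$ ($z{\left(d \right)} = \left(-12 + 2 \left(- 4 d + d\right)^{2}\right) - d = \left(-12 + 2 \left(- 3 d\right)^{2}\right) - d = \left(-12 + 2 \cdot 9 d^{2}\right) - d = \left(-12 + 18 d^{2}\right) - d = -12 - d + 18 d^{2}$)
$z{\left(150 \right)} + R{\left(-120,-50 \right)} = \left(-12 - 150 + 18 \cdot 150^{2}\right) - 214 = \left(-12 - 150 + 18 \cdot 22500\right) - 214 = \left(-12 - 150 + 405000\right) - 214 = 404838 - 214 = 404624$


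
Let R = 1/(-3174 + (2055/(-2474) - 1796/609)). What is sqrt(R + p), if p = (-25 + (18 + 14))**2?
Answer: sqrt(1123245918696554141083)/4787852683 ≈ 7.0000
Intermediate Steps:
p = 49 (p = (-25 + 32)**2 = 7**2 = 49)
R = -1506666/4787852683 (R = 1/(-3174 + (2055*(-1/2474) - 1796*1/609)) = 1/(-3174 + (-2055/2474 - 1796/609)) = 1/(-3174 - 5694799/1506666) = 1/(-4787852683/1506666) = -1506666/4787852683 ≈ -0.00031469)
sqrt(R + p) = sqrt(-1506666/4787852683 + 49) = sqrt(234603274801/4787852683) = sqrt(1123245918696554141083)/4787852683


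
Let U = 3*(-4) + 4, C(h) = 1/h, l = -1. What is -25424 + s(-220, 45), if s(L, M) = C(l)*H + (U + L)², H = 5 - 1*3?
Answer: 26558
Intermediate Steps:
C(h) = 1/h
U = -8 (U = -12 + 4 = -8)
H = 2 (H = 5 - 3 = 2)
s(L, M) = -2 + (-8 + L)² (s(L, M) = 2/(-1) + (-8 + L)² = -1*2 + (-8 + L)² = -2 + (-8 + L)²)
-25424 + s(-220, 45) = -25424 + (-2 + (-8 - 220)²) = -25424 + (-2 + (-228)²) = -25424 + (-2 + 51984) = -25424 + 51982 = 26558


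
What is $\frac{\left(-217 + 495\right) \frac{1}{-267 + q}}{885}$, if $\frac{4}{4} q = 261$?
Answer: $- \frac{139}{2655} \approx -0.052354$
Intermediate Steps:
$q = 261$
$\frac{\left(-217 + 495\right) \frac{1}{-267 + q}}{885} = \frac{\left(-217 + 495\right) \frac{1}{-267 + 261}}{885} = \frac{278}{-6} \cdot \frac{1}{885} = 278 \left(- \frac{1}{6}\right) \frac{1}{885} = \left(- \frac{139}{3}\right) \frac{1}{885} = - \frac{139}{2655}$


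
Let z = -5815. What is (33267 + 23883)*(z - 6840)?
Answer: -723233250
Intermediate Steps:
(33267 + 23883)*(z - 6840) = (33267 + 23883)*(-5815 - 6840) = 57150*(-12655) = -723233250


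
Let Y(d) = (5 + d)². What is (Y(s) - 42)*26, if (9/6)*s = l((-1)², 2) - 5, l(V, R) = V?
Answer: -8554/9 ≈ -950.44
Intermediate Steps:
s = -8/3 (s = 2*((-1)² - 5)/3 = 2*(1 - 5)/3 = (⅔)*(-4) = -8/3 ≈ -2.6667)
(Y(s) - 42)*26 = ((5 - 8/3)² - 42)*26 = ((7/3)² - 42)*26 = (49/9 - 42)*26 = -329/9*26 = -8554/9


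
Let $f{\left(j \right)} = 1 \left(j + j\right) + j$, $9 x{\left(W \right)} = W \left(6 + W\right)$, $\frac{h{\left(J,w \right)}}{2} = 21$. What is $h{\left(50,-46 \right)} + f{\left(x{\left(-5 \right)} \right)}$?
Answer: $\frac{121}{3} \approx 40.333$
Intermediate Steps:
$h{\left(J,w \right)} = 42$ ($h{\left(J,w \right)} = 2 \cdot 21 = 42$)
$x{\left(W \right)} = \frac{W \left(6 + W\right)}{9}$
$f{\left(j \right)} = 3 j$ ($f{\left(j \right)} = 1 \cdot 2 j + j = 2 j + j = 3 j$)
$h{\left(50,-46 \right)} + f{\left(x{\left(-5 \right)} \right)} = 42 + 3 \cdot \frac{1}{9} \left(-5\right) \left(6 - 5\right) = 42 + 3 \cdot \frac{1}{9} \left(-5\right) 1 = 42 + 3 \left(- \frac{5}{9}\right) = 42 - \frac{5}{3} = \frac{121}{3}$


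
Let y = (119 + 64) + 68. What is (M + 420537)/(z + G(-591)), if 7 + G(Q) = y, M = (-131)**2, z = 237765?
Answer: 437698/238009 ≈ 1.8390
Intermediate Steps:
M = 17161
y = 251 (y = 183 + 68 = 251)
G(Q) = 244 (G(Q) = -7 + 251 = 244)
(M + 420537)/(z + G(-591)) = (17161 + 420537)/(237765 + 244) = 437698/238009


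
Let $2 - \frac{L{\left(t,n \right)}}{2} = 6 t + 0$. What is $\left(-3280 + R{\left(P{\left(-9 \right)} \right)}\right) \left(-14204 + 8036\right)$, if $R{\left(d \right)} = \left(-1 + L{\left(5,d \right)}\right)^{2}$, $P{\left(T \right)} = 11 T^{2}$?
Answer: $191208$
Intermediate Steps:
$L{\left(t,n \right)} = 4 - 12 t$ ($L{\left(t,n \right)} = 4 - 2 \left(6 t + 0\right) = 4 - 2 \cdot 6 t = 4 - 12 t$)
$R{\left(d \right)} = 3249$ ($R{\left(d \right)} = \left(-1 + \left(4 - 60\right)\right)^{2} = \left(-1 - 56\right)^{2} = \left(-57\right)^{2} = 3249$)
$\left(-3280 + R{\left(P{\left(-9 \right)} \right)}\right) \left(-14204 + 8036\right) = \left(-3280 + 3249\right) \left(-14204 + 8036\right) = \left(-31\right) \left(-6168\right) = 191208$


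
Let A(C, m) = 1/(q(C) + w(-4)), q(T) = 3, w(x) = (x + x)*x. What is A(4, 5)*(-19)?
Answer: -19/35 ≈ -0.54286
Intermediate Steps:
w(x) = 2*x² (w(x) = (2*x)*x = 2*x²)
A(C, m) = 1/35 (A(C, m) = 1/(3 + 2*(-4)²) = 1/(3 + 2*16) = 1/(3 + 32) = 1/35)
A(4, 5)*(-19) = (1/35)*(-19) = -19/35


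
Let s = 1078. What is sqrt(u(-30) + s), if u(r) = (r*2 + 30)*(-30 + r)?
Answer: sqrt(2878) ≈ 53.647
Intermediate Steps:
u(r) = (-30 + r)*(30 + 2*r) (u(r) = (2*r + 30)*(-30 + r) = (30 + 2*r)*(-30 + r) = (-30 + r)*(30 + 2*r))
sqrt(u(-30) + s) = sqrt((-900 - 30*(-30) + 2*(-30)**2) + 1078) = sqrt((-900 + 900 + 2*900) + 1078) = sqrt((-900 + 900 + 1800) + 1078) = sqrt(1800 + 1078) = sqrt(2878)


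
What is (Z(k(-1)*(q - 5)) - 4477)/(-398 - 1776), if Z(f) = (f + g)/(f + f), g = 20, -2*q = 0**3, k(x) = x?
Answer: 8949/4348 ≈ 2.0582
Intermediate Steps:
q = 0 (q = -1/2*0**3 = -1/2*0 = 0)
Z(f) = (20 + f)/(2*f) (Z(f) = (f + 20)/(f + f) = (20 + f)/((2*f)) = (20 + f)*(1/(2*f)) = (20 + f)/(2*f))
(Z(k(-1)*(q - 5)) - 4477)/(-398 - 1776) = ((20 - (0 - 5))/(2*((-(0 - 5)))) - 4477)/(-398 - 1776) = ((20 - 1*(-5))/(2*((-1*(-5)))) - 4477)/(-2174) = ((1/2)*(20 + 5)/5 - 4477)*(-1/2174) = ((1/2)*(1/5)*25 - 4477)*(-1/2174) = (5/2 - 4477)*(-1/2174) = -8949/2*(-1/2174) = 8949/4348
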